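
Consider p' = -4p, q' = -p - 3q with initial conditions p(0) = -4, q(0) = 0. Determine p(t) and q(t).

Coefficient matrix A = [[-4, 0], [-1, -3]].
Characteristic polynomial det(A - λI) = λ^2 + 7λ + 12 = 0.
Eigenvalues λ = -4, -3.
For λ=-4: (A-λI) row 2 is [-1, 1], so an eigenvector is (1, 1).
For λ=-3: (A-λI) row 1 is [-1, 0], so an eigenvector is (0, -1).
General solution: C_1e^(-4t)(1,1) + C_2e^(-3t)(0,-1).
Applying p(0)=-4, q(0)=0 gives C_1=-4, C_2=-4.

p(t) = -4e^(-4t), q(t) = 4e^(-3t) - 4e^(-4t)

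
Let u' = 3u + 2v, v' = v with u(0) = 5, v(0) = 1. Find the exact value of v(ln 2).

2

A = [[3,2],[0,1]]; eigenvalues λ = 3, 1.
Eigenvectors: (1,0) for λ=3, (-1,1) for λ=1.
From the initial condition, c_1 = 6, c_2 = 1.
v(ln 2) = (6)(2^3)(0) + (1)(2^1)(1) = 2.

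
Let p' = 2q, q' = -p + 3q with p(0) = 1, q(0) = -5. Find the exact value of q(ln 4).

A = [[0,2],[-1,3]]; eigenvalues λ = 2, 1.
Eigenvectors: (-1,-1) for λ=2, (-2,-1) for λ=1.
From the initial condition, c_1 = 11, c_2 = -6.
q(ln 4) = (11)(4^2)(-1) + (-6)(4^1)(-1) = -152.

-152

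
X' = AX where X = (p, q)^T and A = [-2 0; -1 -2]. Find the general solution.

p(t) = -c_2e^(-2t), q(t) = c_1e^(-2t) + c_2te^(-2t) + c_2e^(-2t)

Coefficient matrix A = [[-2, 0], [-1, -2]].
Characteristic polynomial det(A - λI) = λ^2 + 4λ + 4 = 0.
Single eigenvalue λ = -2 with algebraic multiplicity 2.
Eigenvector v = (0,1); generalized eigenvector w with (A-λI)w=v is (-1,1).
General solution: e^(-2t)[c_1·v + c_2·(t·v + w)].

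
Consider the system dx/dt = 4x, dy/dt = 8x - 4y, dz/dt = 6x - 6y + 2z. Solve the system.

Coefficient matrix A = [[4, 0, 0], [8, -4, 0], [6, -6, 2]].
det(A - λI) = 0 gives eigenvalues λ = -4, 4, 2.
For λ=-4: eigenvector (0,-1,-1).
For λ=4: eigenvector (1,1,0).
For λ=2: eigenvector (0,0,1).
General solution: c_1e^(-4t)(0,-1,-1) + c_2e^(4t)(1,1,0) + c_3e^(2t)(0,0,1).

x(t) = c_2e^(4t), y(t) = -c_1e^(-4t) + c_2e^(4t), z(t) = -c_1e^(-4t) + c_3e^(2t)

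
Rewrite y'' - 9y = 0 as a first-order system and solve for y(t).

Let x_1 = y, x_2 = y'. Then x_1' = x_2 and x_2' = 9x_1.
A = [[0,1],[9,0]]; det(A-λI) = λ^2 - 9.
Eigenvalues λ = 3, -3 with eigenvectors (1,3), (1,-3).

y(t) = C_1e^(3t) + C_2e^(-3t)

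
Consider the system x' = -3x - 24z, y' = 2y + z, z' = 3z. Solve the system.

x(t) = C_1e^(-3t) - 4C_2e^(3t), y(t) = C_2e^(3t) + C_3e^(2t), z(t) = C_2e^(3t)

Coefficient matrix A = [[-3, 0, -24], [0, 2, 1], [0, 0, 3]].
det(A - λI) = 0 gives eigenvalues λ = -3, 3, 2.
For λ=-3: eigenvector (1,0,0).
For λ=3: eigenvector (-4,1,1).
For λ=2: eigenvector (0,1,0).
General solution: C_1e^(-3t)(1,0,0) + C_2e^(3t)(-4,1,1) + C_3e^(2t)(0,1,0).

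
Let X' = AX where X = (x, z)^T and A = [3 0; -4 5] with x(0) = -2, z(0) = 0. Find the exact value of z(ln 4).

3840

A = [[3,0],[-4,5]]; eigenvalues λ = 5, 3.
Eigenvectors: (0,-1) for λ=5, (-1,-2) for λ=3.
From the initial condition, c_1 = -4, c_2 = 2.
z(ln 4) = (-4)(4^5)(-1) + (2)(4^3)(-2) = 3840.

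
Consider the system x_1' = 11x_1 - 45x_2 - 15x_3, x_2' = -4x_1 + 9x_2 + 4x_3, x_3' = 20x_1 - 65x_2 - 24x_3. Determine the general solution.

Coefficient matrix A = [[11, -45, -15], [-4, 9, 4], [20, -65, -24]].
det(A - λI) = 0 gives eigenvalues λ = -1, 1, -4.
For λ=-1: eigenvector (5,-2,10).
For λ=1: eigenvector (-3,1,-5).
For λ=-4: eigenvector (-1,0,-1).
General solution: c_1e^(-t)(5,-2,10) + c_2e^(t)(-3,1,-5) + c_3e^(-4t)(-1,0,-1).

x_1(t) = 5c_1e^(-t) - 3c_2e^(t) - c_3e^(-4t), x_2(t) = -2c_1e^(-t) + c_2e^(t), x_3(t) = 10c_1e^(-t) - 5c_2e^(t) - c_3e^(-4t)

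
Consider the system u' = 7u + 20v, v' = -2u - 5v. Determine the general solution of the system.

u(t) = -C_1e^(t)sin(2t) + 3C_1e^(t)cos(2t) + 3C_2e^(t)sin(2t) + C_2e^(t)cos(2t), v(t) = -C_1e^(t)cos(2t) - C_2e^(t)sin(2t)

Coefficient matrix A = [[7, 20], [-2, -5]].
Characteristic polynomial det(A - λI) = λ^2 - 2λ + 5 = 0.
Eigenvalues λ = 1 ± 2i (complex conjugate pair).
For λ=1+2i: an eigenvector is (3,-1) - i(-1,0) = (3 + i, -1).
A real fundamental pair from Re and Im of e^((1+2i)t)v: X_1 = e^(t)(cos(2t)·(3,-1) + sin(2t)·(-1,0)), X_2 = e^(t)(sin(2t)·(3,-1) - cos(2t)·(-1,0)).
General solution: C_1X_1 + C_2X_2.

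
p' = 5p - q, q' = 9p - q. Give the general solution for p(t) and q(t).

Coefficient matrix A = [[5, -1], [9, -1]].
Characteristic polynomial det(A - λI) = λ^2 - 4λ + 4 = 0.
Single eigenvalue λ = 2 with algebraic multiplicity 2.
Eigenvector v = (1,3); generalized eigenvector w with (A-λI)w=v is (0,-1).
General solution: e^(2t)[c_1·v + c_2·(t·v + w)].

p(t) = c_1e^(2t) + c_2te^(2t), q(t) = 3c_1e^(2t) + 3c_2te^(2t) - c_2e^(2t)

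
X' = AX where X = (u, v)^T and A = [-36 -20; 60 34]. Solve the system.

Coefficient matrix A = [[-36, -20], [60, 34]].
Characteristic polynomial det(A - λI) = λ^2 + 2λ - 24 = 0.
Eigenvalues λ = -6, 4.
For λ=-6: (A-λI) row 1 is [-30, -20], so an eigenvector is (-2, 3).
For λ=4: (A-λI) row 1 is [-40, -20], so an eigenvector is (-1, 2).
General solution: c_1e^(-6t)(-2,3) + c_2e^(4t)(-1,2).

u(t) = -2c_1e^(-6t) - c_2e^(4t), v(t) = 3c_1e^(-6t) + 2c_2e^(4t)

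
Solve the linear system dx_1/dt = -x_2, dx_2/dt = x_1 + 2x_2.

Coefficient matrix A = [[0, -1], [1, 2]].
Characteristic polynomial det(A - λI) = λ^2 - 2λ + 1 = 0.
Single eigenvalue λ = 1 with algebraic multiplicity 2.
Eigenvector v = (1,-1); generalized eigenvector w with (A-λI)w=v is (-3,2).
General solution: e^(t)[K_1·v + K_2·(t·v + w)].

x_1(t) = K_1e^(t) + K_2te^(t) - 3K_2e^(t), x_2(t) = -K_1e^(t) - K_2te^(t) + 2K_2e^(t)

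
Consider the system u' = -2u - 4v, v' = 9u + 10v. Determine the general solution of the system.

Coefficient matrix A = [[-2, -4], [9, 10]].
Characteristic polynomial det(A - λI) = λ^2 - 8λ + 16 = 0.
Single eigenvalue λ = 4 with algebraic multiplicity 2.
Eigenvector v = (2,-3); generalized eigenvector w with (A-λI)w=v is (-1,1).
General solution: e^(4t)[C_1·v + C_2·(t·v + w)].

u(t) = 2C_1e^(4t) + 2C_2te^(4t) - C_2e^(4t), v(t) = -3C_1e^(4t) - 3C_2te^(4t) + C_2e^(4t)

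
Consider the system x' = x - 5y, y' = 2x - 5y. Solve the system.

x(t) = K_1e^(-2t)sin(t) + 2K_1e^(-2t)cos(t) + 2K_2e^(-2t)sin(t) - K_2e^(-2t)cos(t), y(t) = K_1e^(-2t)sin(t) + K_1e^(-2t)cos(t) + K_2e^(-2t)sin(t) - K_2e^(-2t)cos(t)

Coefficient matrix A = [[1, -5], [2, -5]].
Characteristic polynomial det(A - λI) = λ^2 + 4λ + 5 = 0.
Eigenvalues λ = -2 ± i (complex conjugate pair).
For λ=-2+i: an eigenvector is (2,1) - i(1,1) = (2 - i, 1 - i).
A real fundamental pair from Re and Im of e^((-2+i)t)v: X_1 = e^(-2t)(cos(t)·(2,1) + sin(t)·(1,1)), X_2 = e^(-2t)(sin(t)·(2,1) - cos(t)·(1,1)).
General solution: K_1X_1 + K_2X_2.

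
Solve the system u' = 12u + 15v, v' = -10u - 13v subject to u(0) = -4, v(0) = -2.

u(t) = -18e^(2t) + 14e^(-3t), v(t) = 12e^(2t) - 14e^(-3t)

Coefficient matrix A = [[12, 15], [-10, -13]].
Characteristic polynomial det(A - λI) = λ^2 + λ - 6 = 0.
Eigenvalues λ = 2, -3.
For λ=2: (A-λI) row 1 is [10, 15], so an eigenvector is (3, -2).
For λ=-3: (A-λI) row 1 is [15, 15], so an eigenvector is (1, -1).
General solution: K_1e^(2t)(3,-2) + K_2e^(-3t)(1,-1).
Applying u(0)=-4, v(0)=-2 gives K_1=-6, K_2=14.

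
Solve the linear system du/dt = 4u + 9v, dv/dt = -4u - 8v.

u(t) = -3c_1e^(-2t) - 3c_2te^(-2t) - 2c_2e^(-2t), v(t) = 2c_1e^(-2t) + 2c_2te^(-2t) + c_2e^(-2t)

Coefficient matrix A = [[4, 9], [-4, -8]].
Characteristic polynomial det(A - λI) = λ^2 + 4λ + 4 = 0.
Single eigenvalue λ = -2 with algebraic multiplicity 2.
Eigenvector v = (-3,2); generalized eigenvector w with (A-λI)w=v is (-2,1).
General solution: e^(-2t)[c_1·v + c_2·(t·v + w)].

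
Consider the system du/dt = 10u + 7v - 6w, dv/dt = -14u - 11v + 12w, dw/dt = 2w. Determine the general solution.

Coefficient matrix A = [[10, 7, -6], [-14, -11, 12], [0, 0, 2]].
det(A - λI) = 0 gives eigenvalues λ = -4, 2, 3.
For λ=-4: eigenvector (1,-2,0).
For λ=2: eigenvector (-1,2,1).
For λ=3: eigenvector (1,-1,0).
General solution: c_1e^(-4t)(1,-2,0) + c_2e^(2t)(-1,2,1) + c_3e^(3t)(1,-1,0).

u(t) = c_1e^(-4t) - c_2e^(2t) + c_3e^(3t), v(t) = -2c_1e^(-4t) + 2c_2e^(2t) - c_3e^(3t), w(t) = c_2e^(2t)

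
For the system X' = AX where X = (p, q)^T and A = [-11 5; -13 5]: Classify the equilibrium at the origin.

A = [[-11,5],[-13,5]]; det(A-λI) = λ^2 + 6λ + 10.
λ = -3 ± i: negative real part.

stable spiral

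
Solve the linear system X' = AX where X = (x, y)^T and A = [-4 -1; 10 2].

Coefficient matrix A = [[-4, -1], [10, 2]].
Characteristic polynomial det(A - λI) = λ^2 + 2λ + 2 = 0.
Eigenvalues λ = -1 ± i (complex conjugate pair).
For λ=-1+i: an eigenvector is (-1,3) - i(0,-1) = (-1, 3 + i).
A real fundamental pair from Re and Im of e^((-1+i)t)v: X_1 = e^(-t)(cos(t)·(-1,3) + sin(t)·(0,-1)), X_2 = e^(-t)(sin(t)·(-1,3) - cos(t)·(0,-1)).
General solution: C_1X_1 + C_2X_2.

x(t) = -C_1e^(-t)cos(t) - C_2e^(-t)sin(t), y(t) = -C_1e^(-t)sin(t) + 3C_1e^(-t)cos(t) + 3C_2e^(-t)sin(t) + C_2e^(-t)cos(t)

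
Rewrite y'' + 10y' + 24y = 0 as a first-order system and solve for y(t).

y(t) = C_1e^(-4t) + C_2e^(-6t)

Let x_1 = y, x_2 = y'. Then x_1' = x_2 and x_2' = -24x_1 - 10x_2.
A = [[0,1],[-24,-10]]; det(A-λI) = λ^2 + 10λ + 24.
Eigenvalues λ = -4, -6 with eigenvectors (1,-4), (1,-6).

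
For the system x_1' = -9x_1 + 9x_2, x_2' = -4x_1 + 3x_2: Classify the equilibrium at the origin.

stable improper node

A = [[-9,9],[-4,3]]; det(A-λI) = λ^2 + 6λ + 9.
repeated λ = -3 with a single eigenvector.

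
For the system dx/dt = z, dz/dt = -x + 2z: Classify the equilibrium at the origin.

A = [[0,1],[-1,2]]; det(A-λI) = λ^2 - 2λ + 1.
repeated λ = 1 with a single eigenvector.

unstable improper node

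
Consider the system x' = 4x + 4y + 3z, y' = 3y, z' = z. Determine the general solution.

x(t) = -4C_1e^(3t) + C_2e^(4t) - C_3e^(t), y(t) = C_1e^(3t), z(t) = C_3e^(t)

Coefficient matrix A = [[4, 4, 3], [0, 3, 0], [0, 0, 1]].
det(A - λI) = 0 gives eigenvalues λ = 3, 4, 1.
For λ=3: eigenvector (-4,1,0).
For λ=4: eigenvector (1,0,0).
For λ=1: eigenvector (-1,0,1).
General solution: C_1e^(3t)(-4,1,0) + C_2e^(4t)(1,0,0) + C_3e^(t)(-1,0,1).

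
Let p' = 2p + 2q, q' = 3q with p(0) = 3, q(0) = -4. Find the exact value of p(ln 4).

-336

A = [[2,2],[0,3]]; eigenvalues λ = 3, 2.
Eigenvectors: (-2,-1) for λ=3, (-1,0) for λ=2.
From the initial condition, c_1 = 4, c_2 = -11.
p(ln 4) = (4)(4^3)(-2) + (-11)(4^2)(-1) = -336.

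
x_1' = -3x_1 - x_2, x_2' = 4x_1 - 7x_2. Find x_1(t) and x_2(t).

Coefficient matrix A = [[-3, -1], [4, -7]].
Characteristic polynomial det(A - λI) = λ^2 + 10λ + 25 = 0.
Single eigenvalue λ = -5 with algebraic multiplicity 2.
Eigenvector v = (-1,-2); generalized eigenvector w with (A-λI)w=v is (0,1).
General solution: e^(-5t)[c_1·v + c_2·(t·v + w)].

x_1(t) = -c_1e^(-5t) - c_2te^(-5t), x_2(t) = -2c_1e^(-5t) - 2c_2te^(-5t) + c_2e^(-5t)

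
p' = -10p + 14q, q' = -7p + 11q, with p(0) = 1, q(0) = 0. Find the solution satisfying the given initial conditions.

p(t) = -e^(4t) + 2e^(-3t), q(t) = -e^(4t) + e^(-3t)

Coefficient matrix A = [[-10, 14], [-7, 11]].
Characteristic polynomial det(A - λI) = λ^2 - λ - 12 = 0.
Eigenvalues λ = 4, -3.
For λ=4: (A-λI) row 1 is [-14, 14], so an eigenvector is (-1, -1).
For λ=-3: (A-λI) row 1 is [-7, 14], so an eigenvector is (2, 1).
General solution: K_1e^(4t)(-1,-1) + K_2e^(-3t)(2,1).
Applying p(0)=1, q(0)=0 gives K_1=1, K_2=1.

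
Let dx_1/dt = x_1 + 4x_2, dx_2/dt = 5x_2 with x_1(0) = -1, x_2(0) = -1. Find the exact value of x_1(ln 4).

A = [[1,4],[0,5]]; eigenvalues λ = 1, 5.
Eigenvectors: (-1,0) for λ=1, (1,1) for λ=5.
From the initial condition, c_1 = 0, c_2 = -1.
x_1(ln 4) = (0)(4^1)(-1) + (-1)(4^5)(1) = -1024.

-1024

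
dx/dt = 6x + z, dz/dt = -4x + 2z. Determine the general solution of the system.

Coefficient matrix A = [[6, 1], [-4, 2]].
Characteristic polynomial det(A - λI) = λ^2 - 8λ + 16 = 0.
Single eigenvalue λ = 4 with algebraic multiplicity 2.
Eigenvector v = (1,-2); generalized eigenvector w with (A-λI)w=v is (-1,3).
General solution: e^(4t)[C_1·v + C_2·(t·v + w)].

x(t) = C_1e^(4t) + C_2te^(4t) - C_2e^(4t), z(t) = -2C_1e^(4t) - 2C_2te^(4t) + 3C_2e^(4t)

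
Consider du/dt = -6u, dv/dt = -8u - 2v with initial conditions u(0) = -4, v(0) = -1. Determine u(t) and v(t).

Coefficient matrix A = [[-6, 0], [-8, -2]].
Characteristic polynomial det(A - λI) = λ^2 + 8λ + 12 = 0.
Eigenvalues λ = -2, -6.
For λ=-2: (A-λI) row 1 is [-4, 0], so an eigenvector is (0, -1).
For λ=-6: (A-λI) row 2 is [-8, 4], so an eigenvector is (-1, -2).
General solution: C_1e^(-2t)(0,-1) + C_2e^(-6t)(-1,-2).
Applying u(0)=-4, v(0)=-1 gives C_1=-7, C_2=4.

u(t) = -4e^(-6t), v(t) = 7e^(-2t) - 8e^(-6t)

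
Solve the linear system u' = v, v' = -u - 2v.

u(t) = -K_1e^(-t) - K_2te^(-t) - 3K_2e^(-t), v(t) = K_1e^(-t) + K_2te^(-t) + 2K_2e^(-t)

Coefficient matrix A = [[0, 1], [-1, -2]].
Characteristic polynomial det(A - λI) = λ^2 + 2λ + 1 = 0.
Single eigenvalue λ = -1 with algebraic multiplicity 2.
Eigenvector v = (-1,1); generalized eigenvector w with (A-λI)w=v is (-3,2).
General solution: e^(-t)[K_1·v + K_2·(t·v + w)].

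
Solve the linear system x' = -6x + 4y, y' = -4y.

x(t) = -2c_1e^(-4t) - c_2e^(-6t), y(t) = -c_1e^(-4t)

Coefficient matrix A = [[-6, 4], [0, -4]].
Characteristic polynomial det(A - λI) = λ^2 + 10λ + 24 = 0.
Eigenvalues λ = -4, -6.
For λ=-4: (A-λI) row 1 is [-2, 4], so an eigenvector is (-2, -1).
For λ=-6: (A-λI) row 1 is [0, 4], so an eigenvector is (-1, 0).
General solution: c_1e^(-4t)(-2,-1) + c_2e^(-6t)(-1,0).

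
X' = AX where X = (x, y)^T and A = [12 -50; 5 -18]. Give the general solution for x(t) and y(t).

x(t) = c_1e^(-3t)sin(5t) - 3c_1e^(-3t)cos(5t) - 3c_2e^(-3t)sin(5t) - c_2e^(-3t)cos(5t), y(t) = -c_1e^(-3t)cos(5t) - c_2e^(-3t)sin(5t)

Coefficient matrix A = [[12, -50], [5, -18]].
Characteristic polynomial det(A - λI) = λ^2 + 6λ + 34 = 0.
Eigenvalues λ = -3 ± 5i (complex conjugate pair).
For λ=-3+5i: an eigenvector is (-3,-1) - i(1,0) = (-3 - i, -1).
A real fundamental pair from Re and Im of e^((-3+5i)t)v: X_1 = e^(-3t)(cos(5t)·(-3,-1) + sin(5t)·(1,0)), X_2 = e^(-3t)(sin(5t)·(-3,-1) - cos(5t)·(1,0)).
General solution: c_1X_1 + c_2X_2.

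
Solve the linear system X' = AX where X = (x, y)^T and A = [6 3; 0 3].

x(t) = -K_1e^(6t) + K_2e^(3t), y(t) = -K_2e^(3t)

Coefficient matrix A = [[6, 3], [0, 3]].
Characteristic polynomial det(A - λI) = λ^2 - 9λ + 18 = 0.
Eigenvalues λ = 6, 3.
For λ=6: (A-λI) row 1 is [0, 3], so an eigenvector is (-1, 0).
For λ=3: (A-λI) row 1 is [3, 3], so an eigenvector is (1, -1).
General solution: K_1e^(6t)(-1,0) + K_2e^(3t)(1,-1).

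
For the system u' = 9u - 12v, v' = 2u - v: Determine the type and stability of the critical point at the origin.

A = [[9,-12],[2,-1]]; det(A-λI) = λ^2 - 8λ + 15.
λ = 5, 3: both positive.

unstable node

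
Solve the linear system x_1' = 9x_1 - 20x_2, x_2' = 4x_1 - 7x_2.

x_1(t) = -C_1e^(t)sin(4t) + 2C_1e^(t)cos(4t) + 2C_2e^(t)sin(4t) + C_2e^(t)cos(4t), x_2(t) = C_1e^(t)cos(4t) + C_2e^(t)sin(4t)

Coefficient matrix A = [[9, -20], [4, -7]].
Characteristic polynomial det(A - λI) = λ^2 - 2λ + 17 = 0.
Eigenvalues λ = 1 ± 4i (complex conjugate pair).
For λ=1+4i: an eigenvector is (2,1) - i(-1,0) = (2 + i, 1).
A real fundamental pair from Re and Im of e^((1+4i)t)v: X_1 = e^(t)(cos(4t)·(2,1) + sin(4t)·(-1,0)), X_2 = e^(t)(sin(4t)·(2,1) - cos(4t)·(-1,0)).
General solution: C_1X_1 + C_2X_2.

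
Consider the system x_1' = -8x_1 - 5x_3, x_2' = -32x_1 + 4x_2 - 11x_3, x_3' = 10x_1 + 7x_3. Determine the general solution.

x_1(t) = C_1e^(2t) + C_3e^(-3t), x_2(t) = 5C_1e^(2t) + C_2e^(4t) + 3C_3e^(-3t), x_3(t) = -2C_1e^(2t) - C_3e^(-3t)

Coefficient matrix A = [[-8, 0, -5], [-32, 4, -11], [10, 0, 7]].
det(A - λI) = 0 gives eigenvalues λ = 2, 4, -3.
For λ=2: eigenvector (1,5,-2).
For λ=4: eigenvector (0,1,0).
For λ=-3: eigenvector (1,3,-1).
General solution: C_1e^(2t)(1,5,-2) + C_2e^(4t)(0,1,0) + C_3e^(-3t)(1,3,-1).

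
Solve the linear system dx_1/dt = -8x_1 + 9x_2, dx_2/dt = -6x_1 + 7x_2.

Coefficient matrix A = [[-8, 9], [-6, 7]].
Characteristic polynomial det(A - λI) = λ^2 + λ - 2 = 0.
Eigenvalues λ = -2, 1.
For λ=-2: (A-λI) row 1 is [-6, 9], so an eigenvector is (-3, -2).
For λ=1: (A-λI) row 1 is [-9, 9], so an eigenvector is (-1, -1).
General solution: c_1e^(-2t)(-3,-2) + c_2e^(t)(-1,-1).

x_1(t) = -3c_1e^(-2t) - c_2e^(t), x_2(t) = -2c_1e^(-2t) - c_2e^(t)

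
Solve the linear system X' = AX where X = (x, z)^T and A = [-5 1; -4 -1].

x(t) = -K_1e^(-3t) - K_2te^(-3t) - K_2e^(-3t), z(t) = -2K_1e^(-3t) - 2K_2te^(-3t) - 3K_2e^(-3t)

Coefficient matrix A = [[-5, 1], [-4, -1]].
Characteristic polynomial det(A - λI) = λ^2 + 6λ + 9 = 0.
Single eigenvalue λ = -3 with algebraic multiplicity 2.
Eigenvector v = (-1,-2); generalized eigenvector w with (A-λI)w=v is (-1,-3).
General solution: e^(-3t)[K_1·v + K_2·(t·v + w)].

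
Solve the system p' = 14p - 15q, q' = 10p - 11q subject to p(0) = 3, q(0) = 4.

Coefficient matrix A = [[14, -15], [10, -11]].
Characteristic polynomial det(A - λI) = λ^2 - 3λ - 4 = 0.
Eigenvalues λ = 4, -1.
For λ=4: (A-λI) row 1 is [10, -15], so an eigenvector is (-3, -2).
For λ=-1: (A-λI) row 1 is [15, -15], so an eigenvector is (-1, -1).
General solution: c_1e^(4t)(-3,-2) + c_2e^(-t)(-1,-1).
Applying p(0)=3, q(0)=4 gives c_1=1, c_2=-6.

p(t) = -3e^(4t) + 6e^(-t), q(t) = -2e^(4t) + 6e^(-t)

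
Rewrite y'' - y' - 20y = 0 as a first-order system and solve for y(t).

y(t) = C_1e^(-4t) + C_2e^(5t)

Let x_1 = y, x_2 = y'. Then x_1' = x_2 and x_2' = 20x_1 + x_2.
A = [[0,1],[20,1]]; det(A-λI) = λ^2 - λ - 20.
Eigenvalues λ = -4, 5 with eigenvectors (1,-4), (1,5).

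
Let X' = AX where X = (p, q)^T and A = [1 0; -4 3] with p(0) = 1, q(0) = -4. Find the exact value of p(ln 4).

4

A = [[1,0],[-4,3]]; eigenvalues λ = 3, 1.
Eigenvectors: (0,-1) for λ=3, (1,2) for λ=1.
From the initial condition, c_1 = 6, c_2 = 1.
p(ln 4) = (6)(4^3)(0) + (1)(4^1)(1) = 4.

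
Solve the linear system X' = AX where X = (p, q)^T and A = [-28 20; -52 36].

p(t) = -K_1e^(4t)sin(4t) + 2K_1e^(4t)cos(4t) + 2K_2e^(4t)sin(4t) + K_2e^(4t)cos(4t), q(t) = -2K_1e^(4t)sin(4t) + 3K_1e^(4t)cos(4t) + 3K_2e^(4t)sin(4t) + 2K_2e^(4t)cos(4t)

Coefficient matrix A = [[-28, 20], [-52, 36]].
Characteristic polynomial det(A - λI) = λ^2 - 8λ + 32 = 0.
Eigenvalues λ = 4 ± 4i (complex conjugate pair).
For λ=4+4i: an eigenvector is (2,3) - i(-1,-2) = (2 + i, 3 + 2i).
A real fundamental pair from Re and Im of e^((4+4i)t)v: X_1 = e^(4t)(cos(4t)·(2,3) + sin(4t)·(-1,-2)), X_2 = e^(4t)(sin(4t)·(2,3) - cos(4t)·(-1,-2)).
General solution: K_1X_1 + K_2X_2.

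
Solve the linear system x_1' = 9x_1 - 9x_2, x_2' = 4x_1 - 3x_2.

x_1(t) = 3K_1e^(3t) + 3K_2te^(3t) + 2K_2e^(3t), x_2(t) = 2K_1e^(3t) + 2K_2te^(3t) + K_2e^(3t)

Coefficient matrix A = [[9, -9], [4, -3]].
Characteristic polynomial det(A - λI) = λ^2 - 6λ + 9 = 0.
Single eigenvalue λ = 3 with algebraic multiplicity 2.
Eigenvector v = (3,2); generalized eigenvector w with (A-λI)w=v is (2,1).
General solution: e^(3t)[K_1·v + K_2·(t·v + w)].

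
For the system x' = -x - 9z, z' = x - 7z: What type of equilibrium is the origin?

stable improper node

A = [[-1,-9],[1,-7]]; det(A-λI) = λ^2 + 8λ + 16.
repeated λ = -4 with a single eigenvector.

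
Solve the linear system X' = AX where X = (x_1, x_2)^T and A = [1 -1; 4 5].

Coefficient matrix A = [[1, -1], [4, 5]].
Characteristic polynomial det(A - λI) = λ^2 - 6λ + 9 = 0.
Single eigenvalue λ = 3 with algebraic multiplicity 2.
Eigenvector v = (1,-2); generalized eigenvector w with (A-λI)w=v is (-2,3).
General solution: e^(3t)[C_1·v + C_2·(t·v + w)].

x_1(t) = C_1e^(3t) + C_2te^(3t) - 2C_2e^(3t), x_2(t) = -2C_1e^(3t) - 2C_2te^(3t) + 3C_2e^(3t)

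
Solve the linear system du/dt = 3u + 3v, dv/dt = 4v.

u(t) = -K_1e^(3t) - 3K_2e^(4t), v(t) = -K_2e^(4t)

Coefficient matrix A = [[3, 3], [0, 4]].
Characteristic polynomial det(A - λI) = λ^2 - 7λ + 12 = 0.
Eigenvalues λ = 3, 4.
For λ=3: (A-λI) row 1 is [0, 3], so an eigenvector is (-1, 0).
For λ=4: (A-λI) row 1 is [-1, 3], so an eigenvector is (-3, -1).
General solution: K_1e^(3t)(-1,0) + K_2e^(4t)(-3,-1).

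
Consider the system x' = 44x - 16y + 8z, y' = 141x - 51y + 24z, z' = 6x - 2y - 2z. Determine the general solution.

Coefficient matrix A = [[44, -16, 8], [141, -51, 24], [6, -2, -2]].
det(A - λI) = 0 gives eigenvalues λ = -2, -3, -4.
For λ=-2: eigenvector (4,12,1).
For λ=-3: eigenvector (0,1,2).
For λ=-4: eigenvector (1,3,0).
General solution: C_1e^(-2t)(4,12,1) + C_2e^(-3t)(0,1,2) + C_3e^(-4t)(1,3,0).

x(t) = 4C_1e^(-2t) + C_3e^(-4t), y(t) = 12C_1e^(-2t) + C_2e^(-3t) + 3C_3e^(-4t), z(t) = C_1e^(-2t) + 2C_2e^(-3t)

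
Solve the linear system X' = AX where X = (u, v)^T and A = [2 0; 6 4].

u(t) = -C_2e^(2t), v(t) = C_1e^(4t) + 3C_2e^(2t)

Coefficient matrix A = [[2, 0], [6, 4]].
Characteristic polynomial det(A - λI) = λ^2 - 6λ + 8 = 0.
Eigenvalues λ = 4, 2.
For λ=4: (A-λI) row 1 is [-2, 0], so an eigenvector is (0, 1).
For λ=2: (A-λI) row 2 is [6, 2], so an eigenvector is (-1, 3).
General solution: C_1e^(4t)(0,1) + C_2e^(2t)(-1,3).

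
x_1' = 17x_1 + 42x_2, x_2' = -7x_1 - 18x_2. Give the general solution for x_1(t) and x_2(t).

x_1(t) = 2C_1e^(-4t) - 3C_2e^(3t), x_2(t) = -C_1e^(-4t) + C_2e^(3t)

Coefficient matrix A = [[17, 42], [-7, -18]].
Characteristic polynomial det(A - λI) = λ^2 + λ - 12 = 0.
Eigenvalues λ = -4, 3.
For λ=-4: (A-λI) row 1 is [21, 42], so an eigenvector is (2, -1).
For λ=3: (A-λI) row 1 is [14, 42], so an eigenvector is (-3, 1).
General solution: C_1e^(-4t)(2,-1) + C_2e^(3t)(-3,1).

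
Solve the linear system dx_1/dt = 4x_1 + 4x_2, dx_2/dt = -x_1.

Coefficient matrix A = [[4, 4], [-1, 0]].
Characteristic polynomial det(A - λI) = λ^2 - 4λ + 4 = 0.
Single eigenvalue λ = 2 with algebraic multiplicity 2.
Eigenvector v = (-2,1); generalized eigenvector w with (A-λI)w=v is (3,-2).
General solution: e^(2t)[K_1·v + K_2·(t·v + w)].

x_1(t) = -2K_1e^(2t) - 2K_2te^(2t) + 3K_2e^(2t), x_2(t) = K_1e^(2t) + K_2te^(2t) - 2K_2e^(2t)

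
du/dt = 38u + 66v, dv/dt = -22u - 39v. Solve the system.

Coefficient matrix A = [[38, 66], [-22, -39]].
Characteristic polynomial det(A - λI) = λ^2 + λ - 30 = 0.
Eigenvalues λ = -6, 5.
For λ=-6: (A-λI) row 1 is [44, 66], so an eigenvector is (3, -2).
For λ=5: (A-λI) row 1 is [33, 66], so an eigenvector is (-2, 1).
General solution: c_1e^(-6t)(3,-2) + c_2e^(5t)(-2,1).

u(t) = 3c_1e^(-6t) - 2c_2e^(5t), v(t) = -2c_1e^(-6t) + c_2e^(5t)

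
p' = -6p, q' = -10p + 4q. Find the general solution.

Coefficient matrix A = [[-6, 0], [-10, 4]].
Characteristic polynomial det(A - λI) = λ^2 + 2λ - 24 = 0.
Eigenvalues λ = -6, 4.
For λ=-6: (A-λI) row 2 is [-10, 10], so an eigenvector is (-1, -1).
For λ=4: (A-λI) row 1 is [-10, 0], so an eigenvector is (0, 1).
General solution: c_1e^(-6t)(-1,-1) + c_2e^(4t)(0,1).

p(t) = -c_1e^(-6t), q(t) = -c_1e^(-6t) + c_2e^(4t)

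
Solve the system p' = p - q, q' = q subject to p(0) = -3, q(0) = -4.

Coefficient matrix A = [[1, -1], [0, 1]].
Characteristic polynomial det(A - λI) = λ^2 - 2λ + 1 = 0.
Single eigenvalue λ = 1 with algebraic multiplicity 2.
Eigenvector v = (-1,0); generalized eigenvector w with (A-λI)w=v is (2,1).
General solution: e^(t)[c_1·v + c_2·(t·v + w)].
Applying p(0)=-3, q(0)=-4 gives c_1=-5, c_2=-4.

p(t) = 4te^(t) - 3e^(t), q(t) = -4e^(t)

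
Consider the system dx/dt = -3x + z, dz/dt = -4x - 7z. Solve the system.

x(t) = c_1e^(-5t) + c_2te^(-5t) + c_2e^(-5t), z(t) = -2c_1e^(-5t) - 2c_2te^(-5t) - c_2e^(-5t)

Coefficient matrix A = [[-3, 1], [-4, -7]].
Characteristic polynomial det(A - λI) = λ^2 + 10λ + 25 = 0.
Single eigenvalue λ = -5 with algebraic multiplicity 2.
Eigenvector v = (1,-2); generalized eigenvector w with (A-λI)w=v is (1,-1).
General solution: e^(-5t)[c_1·v + c_2·(t·v + w)].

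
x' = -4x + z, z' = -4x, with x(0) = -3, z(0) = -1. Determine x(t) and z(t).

Coefficient matrix A = [[-4, 1], [-4, 0]].
Characteristic polynomial det(A - λI) = λ^2 + 4λ + 4 = 0.
Single eigenvalue λ = -2 with algebraic multiplicity 2.
Eigenvector v = (1,2); generalized eigenvector w with (A-λI)w=v is (-2,-3).
General solution: e^(-2t)[K_1·v + K_2·(t·v + w)].
Applying x(0)=-3, z(0)=-1 gives K_1=7, K_2=5.

x(t) = 5te^(-2t) - 3e^(-2t), z(t) = 10te^(-2t) - e^(-2t)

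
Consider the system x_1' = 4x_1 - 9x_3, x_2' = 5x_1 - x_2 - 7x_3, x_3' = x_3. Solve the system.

x_1(t) = 3K_1e^(t) + K_3e^(4t), x_2(t) = 4K_1e^(t) + K_2e^(-t) + K_3e^(4t), x_3(t) = K_1e^(t)

Coefficient matrix A = [[4, 0, -9], [5, -1, -7], [0, 0, 1]].
det(A - λI) = 0 gives eigenvalues λ = 1, -1, 4.
For λ=1: eigenvector (3,4,1).
For λ=-1: eigenvector (0,1,0).
For λ=4: eigenvector (1,1,0).
General solution: K_1e^(t)(3,4,1) + K_2e^(-t)(0,1,0) + K_3e^(4t)(1,1,0).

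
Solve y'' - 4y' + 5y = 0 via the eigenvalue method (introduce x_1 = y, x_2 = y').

y(t) = c_1e^(2t)cos(t) + c_2e^(2t)sin(t)

Let x_1 = y, x_2 = y'. Then x_1' = x_2 and x_2' = -5x_1 + 4x_2.
A = [[0,1],[-5,4]]; det(A-λI) = λ^2 - 4λ + 5.
Eigenvalues λ = 2 ± i.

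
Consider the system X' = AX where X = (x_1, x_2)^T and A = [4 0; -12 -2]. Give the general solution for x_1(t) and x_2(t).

x_1(t) = -c_1e^(4t), x_2(t) = 2c_1e^(4t) + c_2e^(-2t)

Coefficient matrix A = [[4, 0], [-12, -2]].
Characteristic polynomial det(A - λI) = λ^2 - 2λ - 8 = 0.
Eigenvalues λ = 4, -2.
For λ=4: (A-λI) row 2 is [-12, -6], so an eigenvector is (-1, 2).
For λ=-2: (A-λI) row 1 is [6, 0], so an eigenvector is (0, 1).
General solution: c_1e^(4t)(-1,2) + c_2e^(-2t)(0,1).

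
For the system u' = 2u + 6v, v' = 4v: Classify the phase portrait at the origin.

unstable node

A = [[2,6],[0,4]]; det(A-λI) = λ^2 - 6λ + 8.
λ = 4, 2: both positive.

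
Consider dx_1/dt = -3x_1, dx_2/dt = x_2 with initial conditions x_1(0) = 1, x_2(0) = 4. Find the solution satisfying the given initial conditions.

x_1(t) = e^(-3t), x_2(t) = 4e^(t)

Coefficient matrix A = [[-3, 0], [0, 1]].
Characteristic polynomial det(A - λI) = λ^2 + 2λ - 3 = 0.
Eigenvalues λ = 1, -3.
For λ=1: (A-λI) row 1 is [-4, 0], so an eigenvector is (0, 1).
For λ=-3: (A-λI) row 2 is [0, 4], so an eigenvector is (-1, 0).
General solution: c_1e^(t)(0,1) + c_2e^(-3t)(-1,0).
Applying x_1(0)=1, x_2(0)=4 gives c_1=4, c_2=-1.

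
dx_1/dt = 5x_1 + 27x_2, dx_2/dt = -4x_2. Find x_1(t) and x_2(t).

x_1(t) = -K_1e^(5t) + 3K_2e^(-4t), x_2(t) = -K_2e^(-4t)

Coefficient matrix A = [[5, 27], [0, -4]].
Characteristic polynomial det(A - λI) = λ^2 - λ - 20 = 0.
Eigenvalues λ = 5, -4.
For λ=5: (A-λI) row 1 is [0, 27], so an eigenvector is (-1, 0).
For λ=-4: (A-λI) row 1 is [9, 27], so an eigenvector is (3, -1).
General solution: K_1e^(5t)(-1,0) + K_2e^(-4t)(3,-1).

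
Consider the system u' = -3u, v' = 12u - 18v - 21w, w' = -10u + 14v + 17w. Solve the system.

u(t) = K_3e^(-3t), v(t) = -K_1e^(3t) + 3K_2e^(-4t) + 5K_3e^(-3t), w(t) = K_1e^(3t) - 2K_2e^(-4t) - 3K_3e^(-3t)

Coefficient matrix A = [[-3, 0, 0], [12, -18, -21], [-10, 14, 17]].
det(A - λI) = 0 gives eigenvalues λ = 3, -4, -3.
For λ=3: eigenvector (0,-1,1).
For λ=-4: eigenvector (0,3,-2).
For λ=-3: eigenvector (1,5,-3).
General solution: K_1e^(3t)(0,-1,1) + K_2e^(-4t)(0,3,-2) + K_3e^(-3t)(1,5,-3).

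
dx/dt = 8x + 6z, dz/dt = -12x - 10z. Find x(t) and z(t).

x(t) = -K_1e^(2t) - K_2e^(-4t), z(t) = K_1e^(2t) + 2K_2e^(-4t)

Coefficient matrix A = [[8, 6], [-12, -10]].
Characteristic polynomial det(A - λI) = λ^2 + 2λ - 8 = 0.
Eigenvalues λ = 2, -4.
For λ=2: (A-λI) row 1 is [6, 6], so an eigenvector is (-1, 1).
For λ=-4: (A-λI) row 1 is [12, 6], so an eigenvector is (-1, 2).
General solution: K_1e^(2t)(-1,1) + K_2e^(-4t)(-1,2).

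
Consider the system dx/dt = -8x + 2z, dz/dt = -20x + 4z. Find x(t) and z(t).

x(t) = K_1e^(-2t)sin(2t) - K_2e^(-2t)cos(2t), z(t) = 3K_1e^(-2t)sin(2t) + K_1e^(-2t)cos(2t) + K_2e^(-2t)sin(2t) - 3K_2e^(-2t)cos(2t)

Coefficient matrix A = [[-8, 2], [-20, 4]].
Characteristic polynomial det(A - λI) = λ^2 + 4λ + 8 = 0.
Eigenvalues λ = -2 ± 2i (complex conjugate pair).
For λ=-2+2i: an eigenvector is (0,1) - i(1,3) = (0 - i, 1 - 3i).
A real fundamental pair from Re and Im of e^((-2+2i)t)v: X_1 = e^(-2t)(cos(2t)·(0,1) + sin(2t)·(1,3)), X_2 = e^(-2t)(sin(2t)·(0,1) - cos(2t)·(1,3)).
General solution: K_1X_1 + K_2X_2.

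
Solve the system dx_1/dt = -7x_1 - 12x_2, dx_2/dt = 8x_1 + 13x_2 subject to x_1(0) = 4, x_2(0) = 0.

Coefficient matrix A = [[-7, -12], [8, 13]].
Characteristic polynomial det(A - λI) = λ^2 - 6λ + 5 = 0.
Eigenvalues λ = 5, 1.
For λ=5: (A-λI) row 1 is [-12, -12], so an eigenvector is (1, -1).
For λ=1: (A-λI) row 1 is [-8, -12], so an eigenvector is (3, -2).
General solution: C_1e^(5t)(1,-1) + C_2e^(t)(3,-2).
Applying x_1(0)=4, x_2(0)=0 gives C_1=-8, C_2=4.

x_1(t) = -8e^(5t) + 12e^(t), x_2(t) = 8e^(5t) - 8e^(t)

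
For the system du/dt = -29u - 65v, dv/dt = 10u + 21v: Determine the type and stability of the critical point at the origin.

A = [[-29,-65],[10,21]]; det(A-λI) = λ^2 + 8λ + 41.
λ = -4 ± 5i: negative real part.

stable spiral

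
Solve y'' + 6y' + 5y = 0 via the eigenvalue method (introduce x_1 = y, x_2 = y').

y(t) = c_1e^(-t) + c_2e^(-5t)

Let x_1 = y, x_2 = y'. Then x_1' = x_2 and x_2' = -5x_1 - 6x_2.
A = [[0,1],[-5,-6]]; det(A-λI) = λ^2 + 6λ + 5.
Eigenvalues λ = -1, -5 with eigenvectors (1,-1), (1,-5).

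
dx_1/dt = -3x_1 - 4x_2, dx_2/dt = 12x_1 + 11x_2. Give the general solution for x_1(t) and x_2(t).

x_1(t) = -C_1e^(5t) - 2C_2e^(3t), x_2(t) = 2C_1e^(5t) + 3C_2e^(3t)

Coefficient matrix A = [[-3, -4], [12, 11]].
Characteristic polynomial det(A - λI) = λ^2 - 8λ + 15 = 0.
Eigenvalues λ = 5, 3.
For λ=5: (A-λI) row 1 is [-8, -4], so an eigenvector is (-1, 2).
For λ=3: (A-λI) row 1 is [-6, -4], so an eigenvector is (-2, 3).
General solution: C_1e^(5t)(-1,2) + C_2e^(3t)(-2,3).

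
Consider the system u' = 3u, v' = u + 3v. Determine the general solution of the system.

Coefficient matrix A = [[3, 0], [1, 3]].
Characteristic polynomial det(A - λI) = λ^2 - 6λ + 9 = 0.
Single eigenvalue λ = 3 with algebraic multiplicity 2.
Eigenvector v = (0,-1); generalized eigenvector w with (A-λI)w=v is (-1,1).
General solution: e^(3t)[c_1·v + c_2·(t·v + w)].

u(t) = -c_2e^(3t), v(t) = -c_1e^(3t) - c_2te^(3t) + c_2e^(3t)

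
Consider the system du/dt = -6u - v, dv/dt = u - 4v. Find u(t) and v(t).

u(t) = -C_1e^(-5t) - C_2te^(-5t) + C_2e^(-5t), v(t) = C_1e^(-5t) + C_2te^(-5t)

Coefficient matrix A = [[-6, -1], [1, -4]].
Characteristic polynomial det(A - λI) = λ^2 + 10λ + 25 = 0.
Single eigenvalue λ = -5 with algebraic multiplicity 2.
Eigenvector v = (-1,1); generalized eigenvector w with (A-λI)w=v is (1,0).
General solution: e^(-5t)[C_1·v + C_2·(t·v + w)].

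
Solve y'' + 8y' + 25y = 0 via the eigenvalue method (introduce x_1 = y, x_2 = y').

Let x_1 = y, x_2 = y'. Then x_1' = x_2 and x_2' = -25x_1 - 8x_2.
A = [[0,1],[-25,-8]]; det(A-λI) = λ^2 + 8λ + 25.
Eigenvalues λ = -4 ± 3i.

y(t) = K_1e^(-4t)cos(3t) + K_2e^(-4t)sin(3t)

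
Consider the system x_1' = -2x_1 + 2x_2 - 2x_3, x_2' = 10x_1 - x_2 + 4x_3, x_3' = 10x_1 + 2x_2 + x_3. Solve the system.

Coefficient matrix A = [[-2, 2, -2], [10, -1, 4], [10, 2, 1]].
det(A - λI) = 0 gives eigenvalues λ = 3, -2, -3.
For λ=3: eigenvector (0,1,1).
For λ=-2: eigenvector (1,-2,-2).
For λ=-3: eigenvector (2,-4,-3).
General solution: K_1e^(3t)(0,1,1) + K_2e^(-2t)(1,-2,-2) + K_3e^(-3t)(2,-4,-3).

x_1(t) = K_2e^(-2t) + 2K_3e^(-3t), x_2(t) = K_1e^(3t) - 2K_2e^(-2t) - 4K_3e^(-3t), x_3(t) = K_1e^(3t) - 2K_2e^(-2t) - 3K_3e^(-3t)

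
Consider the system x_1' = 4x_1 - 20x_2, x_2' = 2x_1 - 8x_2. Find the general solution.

x_1(t) = -3K_1e^(-2t)sin(2t) - K_1e^(-2t)cos(2t) - K_2e^(-2t)sin(2t) + 3K_2e^(-2t)cos(2t), x_2(t) = -K_1e^(-2t)sin(2t) + K_2e^(-2t)cos(2t)

Coefficient matrix A = [[4, -20], [2, -8]].
Characteristic polynomial det(A - λI) = λ^2 + 4λ + 8 = 0.
Eigenvalues λ = -2 ± 2i (complex conjugate pair).
For λ=-2+2i: an eigenvector is (-1,0) - i(-3,-1) = (-1 + 3i, 0 + i).
A real fundamental pair from Re and Im of e^((-2+2i)t)v: X_1 = e^(-2t)(cos(2t)·(-1,0) + sin(2t)·(-3,-1)), X_2 = e^(-2t)(sin(2t)·(-1,0) - cos(2t)·(-3,-1)).
General solution: K_1X_1 + K_2X_2.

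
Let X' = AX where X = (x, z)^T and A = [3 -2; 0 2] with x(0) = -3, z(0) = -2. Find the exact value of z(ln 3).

-18

A = [[3,-2],[0,2]]; eigenvalues λ = 3, 2.
Eigenvectors: (-1,0) for λ=3, (-2,-1) for λ=2.
From the initial condition, c_1 = -1, c_2 = 2.
z(ln 3) = (-1)(3^3)(0) + (2)(3^2)(-1) = -18.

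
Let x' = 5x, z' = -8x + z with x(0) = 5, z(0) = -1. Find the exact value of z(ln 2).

-302

A = [[5,0],[-8,1]]; eigenvalues λ = 1, 5.
Eigenvectors: (0,1) for λ=1, (-1,2) for λ=5.
From the initial condition, c_1 = 9, c_2 = -5.
z(ln 2) = (9)(2^1)(1) + (-5)(2^5)(2) = -302.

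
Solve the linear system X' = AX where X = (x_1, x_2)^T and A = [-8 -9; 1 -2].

x_1(t) = 3K_1e^(-5t) + 3K_2te^(-5t) + 2K_2e^(-5t), x_2(t) = -K_1e^(-5t) - K_2te^(-5t) - K_2e^(-5t)

Coefficient matrix A = [[-8, -9], [1, -2]].
Characteristic polynomial det(A - λI) = λ^2 + 10λ + 25 = 0.
Single eigenvalue λ = -5 with algebraic multiplicity 2.
Eigenvector v = (3,-1); generalized eigenvector w with (A-λI)w=v is (2,-1).
General solution: e^(-5t)[K_1·v + K_2·(t·v + w)].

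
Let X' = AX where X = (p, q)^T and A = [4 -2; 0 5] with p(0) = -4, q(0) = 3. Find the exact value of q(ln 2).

A = [[4,-2],[0,5]]; eigenvalues λ = 4, 5.
Eigenvectors: (1,0) for λ=4, (2,-1) for λ=5.
From the initial condition, c_1 = 2, c_2 = -3.
q(ln 2) = (2)(2^4)(0) + (-3)(2^5)(-1) = 96.

96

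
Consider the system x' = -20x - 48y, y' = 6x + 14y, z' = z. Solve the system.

Coefficient matrix A = [[-20, -48, 0], [6, 14, 0], [0, 0, 1]].
det(A - λI) = 0 gives eigenvalues λ = -4, -2, 1.
For λ=-4: eigenvector (3,-1,0).
For λ=-2: eigenvector (-8,3,0).
For λ=1: eigenvector (0,0,1).
General solution: c_1e^(-4t)(3,-1,0) + c_2e^(-2t)(-8,3,0) + c_3e^(t)(0,0,1).

x(t) = 3c_1e^(-4t) - 8c_2e^(-2t), y(t) = -c_1e^(-4t) + 3c_2e^(-2t), z(t) = c_3e^(t)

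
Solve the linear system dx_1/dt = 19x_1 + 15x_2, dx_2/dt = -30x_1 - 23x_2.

x_1(t) = -K_1e^(-2t)sin(3t) + 2K_1e^(-2t)cos(3t) + 2K_2e^(-2t)sin(3t) + K_2e^(-2t)cos(3t), x_2(t) = K_1e^(-2t)sin(3t) - 3K_1e^(-2t)cos(3t) - 3K_2e^(-2t)sin(3t) - K_2e^(-2t)cos(3t)

Coefficient matrix A = [[19, 15], [-30, -23]].
Characteristic polynomial det(A - λI) = λ^2 + 4λ + 13 = 0.
Eigenvalues λ = -2 ± 3i (complex conjugate pair).
For λ=-2+3i: an eigenvector is (2,-3) - i(-1,1) = (2 + i, -3 - i).
A real fundamental pair from Re and Im of e^((-2+3i)t)v: X_1 = e^(-2t)(cos(3t)·(2,-3) + sin(3t)·(-1,1)), X_2 = e^(-2t)(sin(3t)·(2,-3) - cos(3t)·(-1,1)).
General solution: K_1X_1 + K_2X_2.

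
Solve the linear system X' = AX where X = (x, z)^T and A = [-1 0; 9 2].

x(t) = K_2e^(-t), z(t) = K_1e^(2t) - 3K_2e^(-t)

Coefficient matrix A = [[-1, 0], [9, 2]].
Characteristic polynomial det(A - λI) = λ^2 - λ - 2 = 0.
Eigenvalues λ = 2, -1.
For λ=2: (A-λI) row 1 is [-3, 0], so an eigenvector is (0, 1).
For λ=-1: (A-λI) row 2 is [9, 3], so an eigenvector is (1, -3).
General solution: K_1e^(2t)(0,1) + K_2e^(-t)(1,-3).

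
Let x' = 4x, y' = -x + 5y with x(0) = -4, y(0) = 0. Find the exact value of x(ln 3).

-324

A = [[4,0],[-1,5]]; eigenvalues λ = 4, 5.
Eigenvectors: (1,1) for λ=4, (0,-1) for λ=5.
From the initial condition, c_1 = -4, c_2 = -4.
x(ln 3) = (-4)(3^4)(1) + (-4)(3^5)(0) = -324.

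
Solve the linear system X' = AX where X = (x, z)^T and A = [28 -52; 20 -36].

Coefficient matrix A = [[28, -52], [20, -36]].
Characteristic polynomial det(A - λI) = λ^2 + 8λ + 32 = 0.
Eigenvalues λ = -4 ± 4i (complex conjugate pair).
For λ=-4+4i: an eigenvector is (-3,-2) - i(2,1) = (-3 - 2i, -2 - i).
A real fundamental pair from Re and Im of e^((-4+4i)t)v: X_1 = e^(-4t)(cos(4t)·(-3,-2) + sin(4t)·(2,1)), X_2 = e^(-4t)(sin(4t)·(-3,-2) - cos(4t)·(2,1)).
General solution: K_1X_1 + K_2X_2.

x(t) = 2K_1e^(-4t)sin(4t) - 3K_1e^(-4t)cos(4t) - 3K_2e^(-4t)sin(4t) - 2K_2e^(-4t)cos(4t), z(t) = K_1e^(-4t)sin(4t) - 2K_1e^(-4t)cos(4t) - 2K_2e^(-4t)sin(4t) - K_2e^(-4t)cos(4t)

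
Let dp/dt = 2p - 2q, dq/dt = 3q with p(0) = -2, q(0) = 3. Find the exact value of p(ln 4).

A = [[2,-2],[0,3]]; eigenvalues λ = 2, 3.
Eigenvectors: (1,0) for λ=2, (-2,1) for λ=3.
From the initial condition, c_1 = 4, c_2 = 3.
p(ln 4) = (4)(4^2)(1) + (3)(4^3)(-2) = -320.

-320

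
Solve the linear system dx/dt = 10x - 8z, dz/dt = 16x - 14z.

x(t) = -C_1e^(-6t) + C_2e^(2t), z(t) = -2C_1e^(-6t) + C_2e^(2t)

Coefficient matrix A = [[10, -8], [16, -14]].
Characteristic polynomial det(A - λI) = λ^2 + 4λ - 12 = 0.
Eigenvalues λ = -6, 2.
For λ=-6: (A-λI) row 1 is [16, -8], so an eigenvector is (-1, -2).
For λ=2: (A-λI) row 1 is [8, -8], so an eigenvector is (1, 1).
General solution: C_1e^(-6t)(-1,-2) + C_2e^(2t)(1,1).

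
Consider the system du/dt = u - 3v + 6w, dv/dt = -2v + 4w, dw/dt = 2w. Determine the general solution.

Coefficient matrix A = [[1, -3, 6], [0, -2, 4], [0, 0, 2]].
det(A - λI) = 0 gives eigenvalues λ = 1, -2, 2.
For λ=1: eigenvector (1,0,0).
For λ=-2: eigenvector (1,1,0).
For λ=2: eigenvector (3,1,1).
General solution: C_1e^(t)(1,0,0) + C_2e^(-2t)(1,1,0) + C_3e^(2t)(3,1,1).

u(t) = C_1e^(t) + C_2e^(-2t) + 3C_3e^(2t), v(t) = C_2e^(-2t) + C_3e^(2t), w(t) = C_3e^(2t)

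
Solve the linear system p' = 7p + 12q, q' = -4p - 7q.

Coefficient matrix A = [[7, 12], [-4, -7]].
Characteristic polynomial det(A - λI) = λ^2 - 1 = 0.
Eigenvalues λ = 1, -1.
For λ=1: (A-λI) row 1 is [6, 12], so an eigenvector is (-2, 1).
For λ=-1: (A-λI) row 1 is [8, 12], so an eigenvector is (3, -2).
General solution: c_1e^(t)(-2,1) + c_2e^(-t)(3,-2).

p(t) = -2c_1e^(t) + 3c_2e^(-t), q(t) = c_1e^(t) - 2c_2e^(-t)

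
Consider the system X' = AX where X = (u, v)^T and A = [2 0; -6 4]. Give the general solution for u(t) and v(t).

Coefficient matrix A = [[2, 0], [-6, 4]].
Characteristic polynomial det(A - λI) = λ^2 - 6λ + 8 = 0.
Eigenvalues λ = 2, 4.
For λ=2: (A-λI) row 2 is [-6, 2], so an eigenvector is (-1, -3).
For λ=4: (A-λI) row 1 is [-2, 0], so an eigenvector is (0, -1).
General solution: C_1e^(2t)(-1,-3) + C_2e^(4t)(0,-1).

u(t) = -C_1e^(2t), v(t) = -3C_1e^(2t) - C_2e^(4t)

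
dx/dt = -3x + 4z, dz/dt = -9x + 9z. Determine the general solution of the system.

Coefficient matrix A = [[-3, 4], [-9, 9]].
Characteristic polynomial det(A - λI) = λ^2 - 6λ + 9 = 0.
Single eigenvalue λ = 3 with algebraic multiplicity 2.
Eigenvector v = (2,3); generalized eigenvector w with (A-λI)w=v is (-1,-1).
General solution: e^(3t)[c_1·v + c_2·(t·v + w)].

x(t) = 2c_1e^(3t) + 2c_2te^(3t) - c_2e^(3t), z(t) = 3c_1e^(3t) + 3c_2te^(3t) - c_2e^(3t)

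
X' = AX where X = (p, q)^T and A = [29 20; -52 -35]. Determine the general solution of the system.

Coefficient matrix A = [[29, 20], [-52, -35]].
Characteristic polynomial det(A - λI) = λ^2 + 6λ + 25 = 0.
Eigenvalues λ = -3 ± 4i (complex conjugate pair).
For λ=-3+4i: an eigenvector is (-2,3) - i(-1,2) = (-2 + i, 3 - 2i).
A real fundamental pair from Re and Im of e^((-3+4i)t)v: X_1 = e^(-3t)(cos(4t)·(-2,3) + sin(4t)·(-1,2)), X_2 = e^(-3t)(sin(4t)·(-2,3) - cos(4t)·(-1,2)).
General solution: K_1X_1 + K_2X_2.

p(t) = -K_1e^(-3t)sin(4t) - 2K_1e^(-3t)cos(4t) - 2K_2e^(-3t)sin(4t) + K_2e^(-3t)cos(4t), q(t) = 2K_1e^(-3t)sin(4t) + 3K_1e^(-3t)cos(4t) + 3K_2e^(-3t)sin(4t) - 2K_2e^(-3t)cos(4t)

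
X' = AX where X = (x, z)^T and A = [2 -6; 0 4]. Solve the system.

Coefficient matrix A = [[2, -6], [0, 4]].
Characteristic polynomial det(A - λI) = λ^2 - 6λ + 8 = 0.
Eigenvalues λ = 4, 2.
For λ=4: (A-λI) row 1 is [-2, -6], so an eigenvector is (3, -1).
For λ=2: (A-λI) row 1 is [0, -6], so an eigenvector is (-1, 0).
General solution: C_1e^(4t)(3,-1) + C_2e^(2t)(-1,0).

x(t) = 3C_1e^(4t) - C_2e^(2t), z(t) = -C_1e^(4t)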